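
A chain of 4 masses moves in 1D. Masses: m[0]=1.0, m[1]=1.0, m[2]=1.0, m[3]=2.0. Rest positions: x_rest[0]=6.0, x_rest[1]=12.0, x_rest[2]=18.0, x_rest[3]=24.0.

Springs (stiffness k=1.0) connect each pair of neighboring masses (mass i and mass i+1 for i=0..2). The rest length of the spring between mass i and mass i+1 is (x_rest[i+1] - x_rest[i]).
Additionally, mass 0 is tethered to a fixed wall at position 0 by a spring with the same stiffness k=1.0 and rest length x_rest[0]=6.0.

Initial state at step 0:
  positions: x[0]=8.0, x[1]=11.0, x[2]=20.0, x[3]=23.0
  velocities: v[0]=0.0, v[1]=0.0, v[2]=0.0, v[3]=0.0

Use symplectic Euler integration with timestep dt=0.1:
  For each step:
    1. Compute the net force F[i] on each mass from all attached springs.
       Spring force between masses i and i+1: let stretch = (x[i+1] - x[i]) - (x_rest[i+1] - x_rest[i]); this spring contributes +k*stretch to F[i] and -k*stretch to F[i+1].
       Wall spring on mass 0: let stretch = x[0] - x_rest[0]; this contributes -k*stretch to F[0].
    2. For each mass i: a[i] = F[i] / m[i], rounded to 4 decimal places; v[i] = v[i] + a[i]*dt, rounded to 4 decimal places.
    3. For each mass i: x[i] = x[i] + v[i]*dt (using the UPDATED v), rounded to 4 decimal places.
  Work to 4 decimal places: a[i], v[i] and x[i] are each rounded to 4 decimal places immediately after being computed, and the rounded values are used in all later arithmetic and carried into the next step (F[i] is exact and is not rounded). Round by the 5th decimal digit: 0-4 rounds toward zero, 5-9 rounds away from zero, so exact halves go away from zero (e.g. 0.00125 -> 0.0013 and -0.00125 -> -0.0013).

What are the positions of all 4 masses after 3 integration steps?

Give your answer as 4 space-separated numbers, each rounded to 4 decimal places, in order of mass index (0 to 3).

Answer: 7.7079 11.3486 19.6497 23.0881

Derivation:
Step 0: x=[8.0000 11.0000 20.0000 23.0000] v=[0.0000 0.0000 0.0000 0.0000]
Step 1: x=[7.9500 11.0600 19.9400 23.0150] v=[-0.5000 0.6000 -0.6000 0.1500]
Step 2: x=[7.8516 11.1777 19.8220 23.0446] v=[-0.9840 1.1770 -1.1805 0.2963]
Step 3: x=[7.7079 11.3486 19.6497 23.0881] v=[-1.4366 1.7088 -1.7227 0.4352]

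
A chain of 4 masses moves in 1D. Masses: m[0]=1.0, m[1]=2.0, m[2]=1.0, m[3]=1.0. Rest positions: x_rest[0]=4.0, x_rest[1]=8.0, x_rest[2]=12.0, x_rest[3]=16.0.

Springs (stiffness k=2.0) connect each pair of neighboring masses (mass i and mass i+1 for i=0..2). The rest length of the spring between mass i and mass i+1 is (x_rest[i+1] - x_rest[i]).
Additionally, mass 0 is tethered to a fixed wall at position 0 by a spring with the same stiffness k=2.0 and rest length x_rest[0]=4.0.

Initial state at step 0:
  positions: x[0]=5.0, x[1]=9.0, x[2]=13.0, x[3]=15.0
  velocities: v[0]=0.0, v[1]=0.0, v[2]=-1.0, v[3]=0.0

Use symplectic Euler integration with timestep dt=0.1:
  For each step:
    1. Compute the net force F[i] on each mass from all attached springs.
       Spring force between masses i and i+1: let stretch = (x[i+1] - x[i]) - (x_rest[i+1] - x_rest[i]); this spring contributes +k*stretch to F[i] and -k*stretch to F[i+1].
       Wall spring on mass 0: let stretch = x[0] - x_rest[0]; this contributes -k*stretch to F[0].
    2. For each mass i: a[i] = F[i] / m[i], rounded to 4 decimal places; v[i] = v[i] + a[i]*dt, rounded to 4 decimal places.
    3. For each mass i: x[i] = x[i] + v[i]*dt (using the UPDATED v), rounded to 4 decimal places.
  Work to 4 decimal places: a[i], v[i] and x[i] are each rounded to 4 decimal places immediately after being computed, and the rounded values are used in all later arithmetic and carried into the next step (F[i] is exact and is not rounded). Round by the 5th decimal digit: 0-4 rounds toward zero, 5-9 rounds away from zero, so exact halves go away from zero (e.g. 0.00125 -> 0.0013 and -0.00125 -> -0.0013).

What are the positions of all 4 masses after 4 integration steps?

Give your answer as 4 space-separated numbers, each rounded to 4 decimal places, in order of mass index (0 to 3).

Step 0: x=[5.0000 9.0000 13.0000 15.0000] v=[0.0000 0.0000 -1.0000 0.0000]
Step 1: x=[4.9800 9.0000 12.8600 15.0400] v=[-0.2000 0.0000 -1.4000 0.4000]
Step 2: x=[4.9408 8.9984 12.6864 15.1164] v=[-0.3920 -0.0160 -1.7360 0.7640]
Step 3: x=[4.8839 8.9931 12.4876 15.2242] v=[-0.5686 -0.0530 -1.9876 1.0780]
Step 4: x=[4.8116 8.9817 12.2737 15.3573] v=[-0.7235 -0.1145 -2.1392 1.3307]

Answer: 4.8116 8.9817 12.2737 15.3573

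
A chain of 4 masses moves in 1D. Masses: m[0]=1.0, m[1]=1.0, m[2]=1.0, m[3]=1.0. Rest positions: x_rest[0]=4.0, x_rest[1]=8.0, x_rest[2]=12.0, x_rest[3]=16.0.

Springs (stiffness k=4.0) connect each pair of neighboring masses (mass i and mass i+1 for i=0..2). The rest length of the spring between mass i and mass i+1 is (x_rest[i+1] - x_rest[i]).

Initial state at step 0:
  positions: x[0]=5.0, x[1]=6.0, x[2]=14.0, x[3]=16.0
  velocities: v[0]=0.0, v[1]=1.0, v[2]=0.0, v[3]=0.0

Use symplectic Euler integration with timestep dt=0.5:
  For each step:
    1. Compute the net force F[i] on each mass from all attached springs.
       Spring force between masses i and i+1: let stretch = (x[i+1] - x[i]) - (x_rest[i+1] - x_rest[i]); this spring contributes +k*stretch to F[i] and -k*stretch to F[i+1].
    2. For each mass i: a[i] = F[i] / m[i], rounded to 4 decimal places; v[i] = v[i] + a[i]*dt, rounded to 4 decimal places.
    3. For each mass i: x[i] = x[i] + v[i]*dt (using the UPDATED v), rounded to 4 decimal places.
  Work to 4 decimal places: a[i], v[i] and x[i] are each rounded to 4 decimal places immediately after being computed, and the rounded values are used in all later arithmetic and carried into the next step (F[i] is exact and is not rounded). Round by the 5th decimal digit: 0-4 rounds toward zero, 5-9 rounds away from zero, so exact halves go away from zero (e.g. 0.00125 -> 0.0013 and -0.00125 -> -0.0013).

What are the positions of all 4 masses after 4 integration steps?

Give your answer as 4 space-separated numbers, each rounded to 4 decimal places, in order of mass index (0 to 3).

Answer: 4.5000 10.5000 10.5000 17.5000

Derivation:
Step 0: x=[5.0000 6.0000 14.0000 16.0000] v=[0.0000 1.0000 0.0000 0.0000]
Step 1: x=[2.0000 13.5000 8.0000 18.0000] v=[-6.0000 15.0000 -12.0000 4.0000]
Step 2: x=[6.5000 4.0000 17.5000 14.0000] v=[9.0000 -19.0000 19.0000 -8.0000]
Step 3: x=[4.5000 10.5000 10.0000 17.5000] v=[-4.0000 13.0000 -15.0000 7.0000]
Step 4: x=[4.5000 10.5000 10.5000 17.5000] v=[0.0000 0.0000 1.0000 0.0000]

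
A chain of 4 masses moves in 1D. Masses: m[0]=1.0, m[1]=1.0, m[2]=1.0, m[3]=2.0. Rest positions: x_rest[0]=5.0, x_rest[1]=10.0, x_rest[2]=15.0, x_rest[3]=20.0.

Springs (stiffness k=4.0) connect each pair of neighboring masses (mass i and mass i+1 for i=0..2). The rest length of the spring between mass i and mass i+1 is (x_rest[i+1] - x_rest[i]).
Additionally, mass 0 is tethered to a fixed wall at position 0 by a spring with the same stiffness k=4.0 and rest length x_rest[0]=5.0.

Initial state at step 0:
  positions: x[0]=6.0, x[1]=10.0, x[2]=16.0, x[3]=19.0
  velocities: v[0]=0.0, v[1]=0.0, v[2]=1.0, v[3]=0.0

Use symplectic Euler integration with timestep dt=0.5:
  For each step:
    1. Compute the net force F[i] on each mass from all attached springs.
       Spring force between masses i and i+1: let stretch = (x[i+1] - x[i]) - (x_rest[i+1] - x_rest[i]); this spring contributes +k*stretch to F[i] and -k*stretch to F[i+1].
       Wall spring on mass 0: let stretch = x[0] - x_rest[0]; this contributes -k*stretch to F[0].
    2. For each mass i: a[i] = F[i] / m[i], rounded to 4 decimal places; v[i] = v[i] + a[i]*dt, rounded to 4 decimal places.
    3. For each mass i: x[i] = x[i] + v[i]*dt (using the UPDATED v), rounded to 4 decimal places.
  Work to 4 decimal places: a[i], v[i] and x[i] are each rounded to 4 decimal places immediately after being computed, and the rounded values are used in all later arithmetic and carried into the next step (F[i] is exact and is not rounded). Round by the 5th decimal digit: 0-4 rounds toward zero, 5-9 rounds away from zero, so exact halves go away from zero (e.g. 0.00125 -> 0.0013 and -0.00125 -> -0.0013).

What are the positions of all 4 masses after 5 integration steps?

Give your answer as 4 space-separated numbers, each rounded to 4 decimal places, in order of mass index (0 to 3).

Answer: 6.7500 8.8750 16.6875 20.0938

Derivation:
Step 0: x=[6.0000 10.0000 16.0000 19.0000] v=[0.0000 0.0000 1.0000 0.0000]
Step 1: x=[4.0000 12.0000 13.5000 20.0000] v=[-4.0000 4.0000 -5.0000 2.0000]
Step 2: x=[6.0000 7.5000 16.0000 20.2500] v=[4.0000 -9.0000 5.0000 0.5000]
Step 3: x=[3.5000 10.0000 14.2500 20.8750] v=[-5.0000 5.0000 -3.5000 1.2500]
Step 4: x=[4.0000 10.2500 14.8750 20.6875] v=[1.0000 0.5000 1.2500 -0.3750]
Step 5: x=[6.7500 8.8750 16.6875 20.0938] v=[5.5000 -2.7500 3.6250 -1.1875]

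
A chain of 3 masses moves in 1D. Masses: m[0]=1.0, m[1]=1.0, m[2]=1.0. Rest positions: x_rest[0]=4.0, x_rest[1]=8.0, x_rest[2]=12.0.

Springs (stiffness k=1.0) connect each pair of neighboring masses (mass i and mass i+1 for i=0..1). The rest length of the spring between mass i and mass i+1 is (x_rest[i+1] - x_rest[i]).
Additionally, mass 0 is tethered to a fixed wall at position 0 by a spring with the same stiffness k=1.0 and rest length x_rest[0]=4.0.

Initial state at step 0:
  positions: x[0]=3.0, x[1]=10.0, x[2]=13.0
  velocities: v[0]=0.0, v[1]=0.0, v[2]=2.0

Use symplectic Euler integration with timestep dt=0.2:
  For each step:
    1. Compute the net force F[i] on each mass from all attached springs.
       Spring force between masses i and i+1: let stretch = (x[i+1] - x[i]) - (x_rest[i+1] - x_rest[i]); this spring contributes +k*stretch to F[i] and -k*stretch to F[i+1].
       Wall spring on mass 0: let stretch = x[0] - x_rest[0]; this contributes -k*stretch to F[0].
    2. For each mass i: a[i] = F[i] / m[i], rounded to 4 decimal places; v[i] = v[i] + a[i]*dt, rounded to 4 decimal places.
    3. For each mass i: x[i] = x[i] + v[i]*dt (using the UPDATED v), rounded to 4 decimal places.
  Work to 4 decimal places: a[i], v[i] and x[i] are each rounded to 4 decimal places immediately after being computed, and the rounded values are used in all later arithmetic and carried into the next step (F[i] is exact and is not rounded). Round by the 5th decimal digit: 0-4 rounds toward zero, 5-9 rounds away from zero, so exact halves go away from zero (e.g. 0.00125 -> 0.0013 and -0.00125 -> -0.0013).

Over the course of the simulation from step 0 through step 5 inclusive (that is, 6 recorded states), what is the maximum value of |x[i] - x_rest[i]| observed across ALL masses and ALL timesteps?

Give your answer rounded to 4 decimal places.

Step 0: x=[3.0000 10.0000 13.0000] v=[0.0000 0.0000 2.0000]
Step 1: x=[3.1600 9.8400 13.4400] v=[0.8000 -0.8000 2.2000]
Step 2: x=[3.4608 9.5568 13.8960] v=[1.5040 -1.4160 2.2800]
Step 3: x=[3.8670 9.2033 14.3384] v=[2.0310 -1.7674 2.2122]
Step 4: x=[4.3320 8.8418 14.7354] v=[2.3249 -1.8076 1.9852]
Step 5: x=[4.8041 8.5356 15.0567] v=[2.3605 -1.5308 1.6065]
Max displacement = 3.0567

Answer: 3.0567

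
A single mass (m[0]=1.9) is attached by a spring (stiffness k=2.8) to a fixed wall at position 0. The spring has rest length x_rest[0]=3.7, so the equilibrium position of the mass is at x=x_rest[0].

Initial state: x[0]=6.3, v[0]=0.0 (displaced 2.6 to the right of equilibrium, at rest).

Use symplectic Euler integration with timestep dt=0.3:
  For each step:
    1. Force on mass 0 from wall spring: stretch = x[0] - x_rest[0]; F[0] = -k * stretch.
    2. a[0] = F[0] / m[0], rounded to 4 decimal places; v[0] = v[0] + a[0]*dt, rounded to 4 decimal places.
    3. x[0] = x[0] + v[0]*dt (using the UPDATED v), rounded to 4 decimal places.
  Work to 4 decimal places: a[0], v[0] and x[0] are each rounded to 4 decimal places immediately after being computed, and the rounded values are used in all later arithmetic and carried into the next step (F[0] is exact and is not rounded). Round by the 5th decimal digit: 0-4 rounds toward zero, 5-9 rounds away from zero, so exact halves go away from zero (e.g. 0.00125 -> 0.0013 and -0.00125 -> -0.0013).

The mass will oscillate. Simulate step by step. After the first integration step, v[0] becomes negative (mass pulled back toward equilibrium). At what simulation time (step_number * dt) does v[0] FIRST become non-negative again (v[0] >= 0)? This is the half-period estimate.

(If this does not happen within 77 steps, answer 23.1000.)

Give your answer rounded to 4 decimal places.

Step 0: x=[6.3000] v=[0.0000]
Step 1: x=[5.9552] v=[-1.1495]
Step 2: x=[5.3112] v=[-2.1466]
Step 3: x=[4.4535] v=[-2.8589]
Step 4: x=[3.4959] v=[-3.1920]
Step 5: x=[2.5654] v=[-3.1018]
Step 6: x=[1.7853] v=[-2.6002]
Step 7: x=[1.2592] v=[-1.7537]
Step 8: x=[1.0568] v=[-0.6746]
Step 9: x=[1.2050] v=[0.4940]
First v>=0 after going negative at step 9, time=2.7000

Answer: 2.7000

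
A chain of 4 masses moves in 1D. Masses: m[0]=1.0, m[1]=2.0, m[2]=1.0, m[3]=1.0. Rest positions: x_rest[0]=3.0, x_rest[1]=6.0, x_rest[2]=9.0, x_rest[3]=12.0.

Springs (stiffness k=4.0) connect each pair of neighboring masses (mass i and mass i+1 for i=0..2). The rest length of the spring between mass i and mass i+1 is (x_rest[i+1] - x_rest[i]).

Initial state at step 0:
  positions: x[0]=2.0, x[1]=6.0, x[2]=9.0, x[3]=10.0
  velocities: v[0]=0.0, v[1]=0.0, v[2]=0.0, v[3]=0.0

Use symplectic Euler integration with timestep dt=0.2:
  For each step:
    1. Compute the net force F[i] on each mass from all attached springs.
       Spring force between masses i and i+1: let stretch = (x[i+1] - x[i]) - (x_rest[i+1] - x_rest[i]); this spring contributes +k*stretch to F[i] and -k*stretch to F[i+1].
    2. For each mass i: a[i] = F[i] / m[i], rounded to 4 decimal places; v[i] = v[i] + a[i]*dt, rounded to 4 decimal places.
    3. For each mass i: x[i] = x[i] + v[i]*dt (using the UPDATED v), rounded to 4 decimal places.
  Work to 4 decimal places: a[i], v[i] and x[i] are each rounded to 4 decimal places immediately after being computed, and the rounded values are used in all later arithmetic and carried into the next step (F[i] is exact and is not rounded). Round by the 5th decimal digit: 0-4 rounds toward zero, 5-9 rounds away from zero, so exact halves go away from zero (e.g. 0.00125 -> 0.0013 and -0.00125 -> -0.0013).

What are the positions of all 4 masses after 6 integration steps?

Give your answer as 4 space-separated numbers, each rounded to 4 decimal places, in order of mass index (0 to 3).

Answer: 3.1928 4.7829 8.0703 12.1711

Derivation:
Step 0: x=[2.0000 6.0000 9.0000 10.0000] v=[0.0000 0.0000 0.0000 0.0000]
Step 1: x=[2.1600 5.9200 8.6800 10.3200] v=[0.8000 -0.4000 -1.6000 1.6000]
Step 2: x=[2.4416 5.7600 8.1808 10.8576] v=[1.4080 -0.8000 -2.4960 2.6880]
Step 3: x=[2.7741 5.5282 7.7226 11.4469] v=[1.6627 -1.1590 -2.2912 2.9466]
Step 4: x=[3.0673 5.2516 7.5091 11.9203] v=[1.4660 -1.3829 -1.0673 2.3672]
Step 5: x=[3.2300 4.9809 7.6402 12.1679] v=[0.8134 -1.3536 0.6557 1.2382]
Step 6: x=[3.1928 4.7829 8.0703 12.1711] v=[-0.1859 -0.9902 2.1504 0.0160]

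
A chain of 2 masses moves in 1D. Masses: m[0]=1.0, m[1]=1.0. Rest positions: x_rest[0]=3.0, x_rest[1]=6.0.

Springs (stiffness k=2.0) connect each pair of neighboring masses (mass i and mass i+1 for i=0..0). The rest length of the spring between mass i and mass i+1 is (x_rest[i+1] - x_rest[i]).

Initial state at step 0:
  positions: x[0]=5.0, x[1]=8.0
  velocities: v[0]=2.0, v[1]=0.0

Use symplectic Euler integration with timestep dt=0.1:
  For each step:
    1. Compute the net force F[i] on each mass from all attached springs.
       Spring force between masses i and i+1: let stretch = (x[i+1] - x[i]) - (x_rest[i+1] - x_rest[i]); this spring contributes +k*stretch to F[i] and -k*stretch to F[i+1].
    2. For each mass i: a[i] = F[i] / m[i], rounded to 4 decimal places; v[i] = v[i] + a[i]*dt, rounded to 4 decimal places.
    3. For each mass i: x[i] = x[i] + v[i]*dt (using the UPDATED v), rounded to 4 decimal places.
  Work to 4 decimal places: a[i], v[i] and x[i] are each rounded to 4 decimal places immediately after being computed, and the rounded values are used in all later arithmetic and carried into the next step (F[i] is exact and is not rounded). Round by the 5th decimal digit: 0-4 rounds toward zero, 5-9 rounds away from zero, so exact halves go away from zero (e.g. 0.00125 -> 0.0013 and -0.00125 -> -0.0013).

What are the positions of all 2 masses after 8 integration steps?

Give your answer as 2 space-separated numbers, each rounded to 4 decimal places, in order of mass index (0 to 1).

Step 0: x=[5.0000 8.0000] v=[2.0000 0.0000]
Step 1: x=[5.2000 8.0000] v=[2.0000 0.0000]
Step 2: x=[5.3960 8.0040] v=[1.9600 0.0400]
Step 3: x=[5.5842 8.0158] v=[1.8816 0.1184]
Step 4: x=[5.7610 8.0390] v=[1.7679 0.2321]
Step 5: x=[5.9234 8.0767] v=[1.6235 0.3765]
Step 6: x=[6.0688 8.1313] v=[1.4542 0.5458]
Step 7: x=[6.1955 8.2046] v=[1.2667 0.7333]
Step 8: x=[6.3024 8.2978] v=[1.0685 0.9315]

Answer: 6.3024 8.2978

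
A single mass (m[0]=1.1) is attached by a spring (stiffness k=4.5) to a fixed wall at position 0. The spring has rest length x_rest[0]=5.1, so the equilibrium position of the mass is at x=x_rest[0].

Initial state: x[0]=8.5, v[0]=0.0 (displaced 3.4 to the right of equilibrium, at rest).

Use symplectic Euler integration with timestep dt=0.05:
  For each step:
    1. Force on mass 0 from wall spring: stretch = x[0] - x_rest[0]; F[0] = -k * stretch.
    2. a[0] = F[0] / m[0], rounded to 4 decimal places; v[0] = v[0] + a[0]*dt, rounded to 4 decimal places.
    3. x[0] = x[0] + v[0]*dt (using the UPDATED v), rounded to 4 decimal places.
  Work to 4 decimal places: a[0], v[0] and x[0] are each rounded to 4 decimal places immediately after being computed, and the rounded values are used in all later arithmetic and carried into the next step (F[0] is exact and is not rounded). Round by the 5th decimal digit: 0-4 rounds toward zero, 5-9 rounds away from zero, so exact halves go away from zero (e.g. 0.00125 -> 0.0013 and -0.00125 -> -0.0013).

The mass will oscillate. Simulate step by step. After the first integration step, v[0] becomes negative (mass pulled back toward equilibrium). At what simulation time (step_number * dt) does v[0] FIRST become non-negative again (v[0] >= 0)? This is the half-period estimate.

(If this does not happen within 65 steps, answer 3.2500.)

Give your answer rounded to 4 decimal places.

Step 0: x=[8.5000] v=[0.0000]
Step 1: x=[8.4652] v=[-0.6955]
Step 2: x=[8.3960] v=[-1.3838]
Step 3: x=[8.2931] v=[-2.0580]
Step 4: x=[8.1575] v=[-2.7111]
Step 5: x=[7.9907] v=[-3.3365]
Step 6: x=[7.7943] v=[-3.9278]
Step 7: x=[7.5704] v=[-4.4789]
Step 8: x=[7.3212] v=[-4.9842]
Step 9: x=[7.0493] v=[-5.4385]
Step 10: x=[6.7574] v=[-5.8372]
Step 11: x=[6.4486] v=[-6.1762]
Step 12: x=[6.1260] v=[-6.4521]
Step 13: x=[5.7929] v=[-6.6620]
Step 14: x=[5.4527] v=[-6.8037]
Step 15: x=[5.1089] v=[-6.8758]
Step 16: x=[4.7650] v=[-6.8776]
Step 17: x=[4.4245] v=[-6.8091]
Step 18: x=[4.0910] v=[-6.6709]
Step 19: x=[3.7678] v=[-6.4645]
Step 20: x=[3.4582] v=[-6.1920]
Step 21: x=[3.1654] v=[-5.8562]
Step 22: x=[2.8924] v=[-5.4605]
Step 23: x=[2.6420] v=[-5.0089]
Step 24: x=[2.4167] v=[-4.5061]
Step 25: x=[2.2188] v=[-3.9572]
Step 26: x=[2.0504] v=[-3.3679]
Step 27: x=[1.9132] v=[-2.7441]
Step 28: x=[1.8086] v=[-2.0923]
Step 29: x=[1.7376] v=[-1.4191]
Step 30: x=[1.7010] v=[-0.7313]
Step 31: x=[1.6992] v=[-0.0361]
Step 32: x=[1.7322] v=[0.6595]
First v>=0 after going negative at step 32, time=1.6000

Answer: 1.6000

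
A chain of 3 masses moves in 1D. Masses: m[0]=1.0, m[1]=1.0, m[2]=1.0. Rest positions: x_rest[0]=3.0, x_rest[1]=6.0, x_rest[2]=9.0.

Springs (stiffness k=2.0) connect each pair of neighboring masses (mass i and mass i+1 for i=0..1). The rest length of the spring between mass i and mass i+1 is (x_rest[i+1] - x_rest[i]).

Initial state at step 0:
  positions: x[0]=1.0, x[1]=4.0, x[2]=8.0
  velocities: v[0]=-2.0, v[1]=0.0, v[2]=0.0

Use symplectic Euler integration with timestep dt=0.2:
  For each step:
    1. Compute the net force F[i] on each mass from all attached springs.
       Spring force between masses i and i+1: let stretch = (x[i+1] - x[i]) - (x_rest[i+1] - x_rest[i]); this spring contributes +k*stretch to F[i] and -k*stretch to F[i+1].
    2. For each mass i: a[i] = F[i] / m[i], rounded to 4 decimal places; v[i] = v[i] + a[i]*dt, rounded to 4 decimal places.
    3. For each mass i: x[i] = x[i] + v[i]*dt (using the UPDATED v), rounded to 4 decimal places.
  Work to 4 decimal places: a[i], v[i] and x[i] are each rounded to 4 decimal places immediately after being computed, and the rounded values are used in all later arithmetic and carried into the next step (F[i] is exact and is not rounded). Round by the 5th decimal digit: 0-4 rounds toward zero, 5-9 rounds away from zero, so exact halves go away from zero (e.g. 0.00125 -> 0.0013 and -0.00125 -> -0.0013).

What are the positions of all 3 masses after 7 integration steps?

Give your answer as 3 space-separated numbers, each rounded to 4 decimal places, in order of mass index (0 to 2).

Step 0: x=[1.0000 4.0000 8.0000] v=[-2.0000 0.0000 0.0000]
Step 1: x=[0.6000 4.0800 7.9200] v=[-2.0000 0.4000 -0.4000]
Step 2: x=[0.2384 4.1888 7.7728] v=[-1.8080 0.5440 -0.7360]
Step 3: x=[-0.0472 4.2683 7.5789] v=[-1.4278 0.3974 -0.9696]
Step 4: x=[-0.2275 4.2674 7.3601] v=[-0.9016 -0.0046 -1.0938]
Step 5: x=[-0.2882 4.1543 7.1339] v=[-0.3036 -0.5655 -1.1309]
Step 6: x=[-0.2335 3.9242 6.9094] v=[0.2734 -1.1507 -1.1227]
Step 7: x=[-0.0862 3.6003 6.6860] v=[0.7365 -1.6197 -1.1168]

Answer: -0.0862 3.6003 6.6860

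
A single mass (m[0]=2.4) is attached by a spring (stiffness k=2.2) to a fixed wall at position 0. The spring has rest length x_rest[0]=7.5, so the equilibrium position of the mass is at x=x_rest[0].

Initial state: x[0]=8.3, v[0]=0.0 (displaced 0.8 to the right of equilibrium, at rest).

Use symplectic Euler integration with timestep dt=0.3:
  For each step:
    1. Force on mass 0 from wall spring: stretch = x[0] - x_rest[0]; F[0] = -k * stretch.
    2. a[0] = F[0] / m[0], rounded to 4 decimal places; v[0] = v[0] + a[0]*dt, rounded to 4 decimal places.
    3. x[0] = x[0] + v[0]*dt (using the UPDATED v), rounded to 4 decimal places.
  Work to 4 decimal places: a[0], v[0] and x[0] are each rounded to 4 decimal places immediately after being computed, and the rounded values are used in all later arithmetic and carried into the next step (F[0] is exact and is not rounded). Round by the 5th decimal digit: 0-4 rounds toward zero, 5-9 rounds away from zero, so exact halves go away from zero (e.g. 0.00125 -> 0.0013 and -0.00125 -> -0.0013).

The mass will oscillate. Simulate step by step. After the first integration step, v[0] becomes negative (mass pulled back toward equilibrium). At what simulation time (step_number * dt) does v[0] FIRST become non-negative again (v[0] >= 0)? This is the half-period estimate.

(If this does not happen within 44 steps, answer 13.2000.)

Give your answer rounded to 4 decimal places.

Answer: 3.3000

Derivation:
Step 0: x=[8.3000] v=[0.0000]
Step 1: x=[8.2340] v=[-0.2200]
Step 2: x=[8.1075] v=[-0.4218]
Step 3: x=[7.9308] v=[-0.5889]
Step 4: x=[7.7186] v=[-0.7074]
Step 5: x=[7.4884] v=[-0.7675]
Step 6: x=[7.2591] v=[-0.7643]
Step 7: x=[7.0497] v=[-0.6981]
Step 8: x=[6.8774] v=[-0.5743]
Step 9: x=[6.7565] v=[-0.4031]
Step 10: x=[6.6969] v=[-0.1987]
Step 11: x=[6.7036] v=[0.0222]
First v>=0 after going negative at step 11, time=3.3000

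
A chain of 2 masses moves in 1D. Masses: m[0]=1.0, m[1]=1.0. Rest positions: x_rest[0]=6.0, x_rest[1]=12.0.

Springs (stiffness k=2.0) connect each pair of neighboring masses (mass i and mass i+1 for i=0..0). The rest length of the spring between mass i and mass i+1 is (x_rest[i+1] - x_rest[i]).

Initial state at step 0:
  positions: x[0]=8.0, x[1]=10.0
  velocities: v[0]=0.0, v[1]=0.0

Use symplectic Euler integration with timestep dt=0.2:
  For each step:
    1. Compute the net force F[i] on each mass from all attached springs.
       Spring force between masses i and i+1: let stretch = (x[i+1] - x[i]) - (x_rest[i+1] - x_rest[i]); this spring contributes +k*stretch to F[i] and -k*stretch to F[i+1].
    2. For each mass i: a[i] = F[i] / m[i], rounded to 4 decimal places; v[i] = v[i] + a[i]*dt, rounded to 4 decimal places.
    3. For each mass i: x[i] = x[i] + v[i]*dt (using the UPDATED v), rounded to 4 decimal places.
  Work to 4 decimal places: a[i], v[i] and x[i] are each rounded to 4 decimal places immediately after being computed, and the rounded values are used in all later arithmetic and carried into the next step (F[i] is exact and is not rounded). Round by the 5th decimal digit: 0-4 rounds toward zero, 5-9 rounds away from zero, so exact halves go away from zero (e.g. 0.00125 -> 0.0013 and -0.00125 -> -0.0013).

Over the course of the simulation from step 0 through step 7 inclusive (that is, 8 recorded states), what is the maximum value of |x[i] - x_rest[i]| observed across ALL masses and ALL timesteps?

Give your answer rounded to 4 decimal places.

Step 0: x=[8.0000 10.0000] v=[0.0000 0.0000]
Step 1: x=[7.6800 10.3200] v=[-1.6000 1.6000]
Step 2: x=[7.0912 10.9088] v=[-2.9440 2.9440]
Step 3: x=[6.3278 11.6722] v=[-3.8170 3.8170]
Step 4: x=[5.5120 12.4880] v=[-4.0792 4.0792]
Step 5: x=[4.7742 13.2258] v=[-3.6888 3.6888]
Step 6: x=[4.2326 13.7674] v=[-2.7082 2.7082]
Step 7: x=[3.9737 14.0263] v=[-1.2943 1.2943]
Max displacement = 2.0263

Answer: 2.0263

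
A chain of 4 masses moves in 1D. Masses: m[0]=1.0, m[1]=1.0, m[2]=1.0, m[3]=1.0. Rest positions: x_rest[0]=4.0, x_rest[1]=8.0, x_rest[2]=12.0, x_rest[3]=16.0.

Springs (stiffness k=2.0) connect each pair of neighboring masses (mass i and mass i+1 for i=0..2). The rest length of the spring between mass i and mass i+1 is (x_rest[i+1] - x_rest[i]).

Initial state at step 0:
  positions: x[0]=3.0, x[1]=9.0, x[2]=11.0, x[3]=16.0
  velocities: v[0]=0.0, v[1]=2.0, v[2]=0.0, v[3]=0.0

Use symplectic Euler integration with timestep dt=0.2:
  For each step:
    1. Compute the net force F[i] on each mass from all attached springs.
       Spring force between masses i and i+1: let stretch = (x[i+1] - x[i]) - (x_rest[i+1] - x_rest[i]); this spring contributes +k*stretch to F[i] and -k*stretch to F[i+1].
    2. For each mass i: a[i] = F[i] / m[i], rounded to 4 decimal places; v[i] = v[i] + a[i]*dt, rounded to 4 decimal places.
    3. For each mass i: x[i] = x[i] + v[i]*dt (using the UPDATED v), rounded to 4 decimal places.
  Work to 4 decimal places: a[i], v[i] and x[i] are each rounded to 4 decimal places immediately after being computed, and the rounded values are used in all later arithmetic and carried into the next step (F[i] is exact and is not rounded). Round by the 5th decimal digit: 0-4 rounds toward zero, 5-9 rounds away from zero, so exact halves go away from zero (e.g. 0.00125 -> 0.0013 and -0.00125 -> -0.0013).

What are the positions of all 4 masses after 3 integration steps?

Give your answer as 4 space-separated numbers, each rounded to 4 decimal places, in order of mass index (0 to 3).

Answer: 3.8980 8.4333 12.2257 15.6429

Derivation:
Step 0: x=[3.0000 9.0000 11.0000 16.0000] v=[0.0000 2.0000 0.0000 0.0000]
Step 1: x=[3.1600 9.0800 11.2400 15.9200] v=[0.8000 0.4000 1.2000 -0.4000]
Step 2: x=[3.4736 8.8592 11.6816 15.7856] v=[1.5680 -1.1040 2.2080 -0.6720]
Step 3: x=[3.8980 8.4333 12.2257 15.6429] v=[2.1222 -2.1293 2.7206 -0.7136]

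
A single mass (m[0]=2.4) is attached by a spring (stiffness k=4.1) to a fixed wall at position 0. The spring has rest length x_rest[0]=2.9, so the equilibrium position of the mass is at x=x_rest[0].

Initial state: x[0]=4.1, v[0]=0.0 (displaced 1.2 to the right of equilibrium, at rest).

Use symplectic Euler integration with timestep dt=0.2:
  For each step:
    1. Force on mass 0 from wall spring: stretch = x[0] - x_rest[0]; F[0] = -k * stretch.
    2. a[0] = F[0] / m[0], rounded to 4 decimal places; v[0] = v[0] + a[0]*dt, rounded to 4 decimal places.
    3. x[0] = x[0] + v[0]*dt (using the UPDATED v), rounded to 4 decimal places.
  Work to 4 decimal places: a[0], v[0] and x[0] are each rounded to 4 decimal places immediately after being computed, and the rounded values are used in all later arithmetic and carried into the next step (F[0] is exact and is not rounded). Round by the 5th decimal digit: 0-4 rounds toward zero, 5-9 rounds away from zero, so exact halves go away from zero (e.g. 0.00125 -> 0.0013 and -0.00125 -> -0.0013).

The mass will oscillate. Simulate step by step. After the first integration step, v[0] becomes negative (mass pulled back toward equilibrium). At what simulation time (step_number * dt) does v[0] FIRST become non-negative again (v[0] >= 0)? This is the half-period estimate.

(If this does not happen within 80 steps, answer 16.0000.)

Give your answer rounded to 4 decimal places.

Answer: 2.4000

Derivation:
Step 0: x=[4.1000] v=[0.0000]
Step 1: x=[4.0180] v=[-0.4100]
Step 2: x=[3.8596] v=[-0.7920]
Step 3: x=[3.6356] v=[-1.1199]
Step 4: x=[3.3614] v=[-1.3712]
Step 5: x=[3.0556] v=[-1.5288]
Step 6: x=[2.7392] v=[-1.5820]
Step 7: x=[2.4338] v=[-1.5271]
Step 8: x=[2.1602] v=[-1.3678]
Step 9: x=[1.9372] v=[-1.1150]
Step 10: x=[1.7800] v=[-0.7860]
Step 11: x=[1.6993] v=[-0.4033]
Step 12: x=[1.7007] v=[0.0069]
First v>=0 after going negative at step 12, time=2.4000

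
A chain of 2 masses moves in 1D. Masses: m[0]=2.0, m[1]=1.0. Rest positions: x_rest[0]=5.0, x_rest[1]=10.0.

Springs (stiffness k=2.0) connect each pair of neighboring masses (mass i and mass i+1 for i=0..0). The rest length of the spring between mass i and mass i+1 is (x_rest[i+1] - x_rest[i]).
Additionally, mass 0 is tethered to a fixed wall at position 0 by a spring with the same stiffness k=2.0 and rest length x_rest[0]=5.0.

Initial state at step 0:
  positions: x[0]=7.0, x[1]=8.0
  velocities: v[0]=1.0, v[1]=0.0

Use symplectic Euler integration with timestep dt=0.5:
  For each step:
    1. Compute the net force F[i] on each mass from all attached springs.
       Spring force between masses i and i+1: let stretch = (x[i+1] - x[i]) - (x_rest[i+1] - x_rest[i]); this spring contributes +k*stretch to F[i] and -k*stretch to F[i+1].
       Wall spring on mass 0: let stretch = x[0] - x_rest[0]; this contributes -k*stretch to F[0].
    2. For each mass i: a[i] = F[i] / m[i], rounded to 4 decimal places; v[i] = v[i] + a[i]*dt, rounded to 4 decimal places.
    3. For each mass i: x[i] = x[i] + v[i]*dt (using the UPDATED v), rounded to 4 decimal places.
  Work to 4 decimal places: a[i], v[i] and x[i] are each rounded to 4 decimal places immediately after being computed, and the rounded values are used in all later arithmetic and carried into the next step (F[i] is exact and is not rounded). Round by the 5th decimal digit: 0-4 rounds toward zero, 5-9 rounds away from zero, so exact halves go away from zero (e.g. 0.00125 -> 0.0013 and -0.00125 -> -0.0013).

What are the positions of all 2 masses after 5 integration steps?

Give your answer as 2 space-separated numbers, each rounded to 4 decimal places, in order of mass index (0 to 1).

Step 0: x=[7.0000 8.0000] v=[1.0000 0.0000]
Step 1: x=[6.0000 10.0000] v=[-2.0000 4.0000]
Step 2: x=[4.5000 12.5000] v=[-3.0000 5.0000]
Step 3: x=[3.8750 13.5000] v=[-1.2500 2.0000]
Step 4: x=[4.6875 12.1875] v=[1.6250 -2.6250]
Step 5: x=[6.2032 9.6250] v=[3.0313 -5.1250]

Answer: 6.2032 9.6250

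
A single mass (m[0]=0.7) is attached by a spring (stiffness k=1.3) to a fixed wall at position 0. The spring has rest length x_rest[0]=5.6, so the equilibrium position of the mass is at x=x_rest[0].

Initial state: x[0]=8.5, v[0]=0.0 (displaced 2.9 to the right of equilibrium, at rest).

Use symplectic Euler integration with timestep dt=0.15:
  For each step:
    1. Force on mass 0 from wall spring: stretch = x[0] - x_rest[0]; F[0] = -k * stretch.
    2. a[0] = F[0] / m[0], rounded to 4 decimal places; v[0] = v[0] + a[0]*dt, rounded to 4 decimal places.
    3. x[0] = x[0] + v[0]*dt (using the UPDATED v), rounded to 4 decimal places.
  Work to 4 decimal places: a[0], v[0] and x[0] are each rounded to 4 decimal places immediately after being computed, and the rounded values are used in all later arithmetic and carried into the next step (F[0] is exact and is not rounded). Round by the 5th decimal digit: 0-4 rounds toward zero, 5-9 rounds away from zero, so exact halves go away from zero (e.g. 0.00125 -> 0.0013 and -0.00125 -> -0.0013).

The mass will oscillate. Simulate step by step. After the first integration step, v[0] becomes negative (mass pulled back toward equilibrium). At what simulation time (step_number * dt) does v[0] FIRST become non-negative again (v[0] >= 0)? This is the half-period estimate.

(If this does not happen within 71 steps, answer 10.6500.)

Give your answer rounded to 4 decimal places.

Answer: 2.4000

Derivation:
Step 0: x=[8.5000] v=[0.0000]
Step 1: x=[8.3788] v=[-0.8079]
Step 2: x=[8.1415] v=[-1.5820]
Step 3: x=[7.7980] v=[-2.2900]
Step 4: x=[7.3627] v=[-2.9023]
Step 5: x=[6.8537] v=[-3.3933]
Step 6: x=[6.2923] v=[-3.7425]
Step 7: x=[5.7020] v=[-3.9354]
Step 8: x=[5.1074] v=[-3.9638]
Step 9: x=[4.5334] v=[-3.8266]
Step 10: x=[4.0040] v=[-3.5295]
Step 11: x=[3.5413] v=[-3.0849]
Step 12: x=[3.1646] v=[-2.5114]
Step 13: x=[2.8897] v=[-1.8330]
Step 14: x=[2.7280] v=[-1.0780]
Step 15: x=[2.6863] v=[-0.2779]
Step 16: x=[2.7664] v=[0.5338]
First v>=0 after going negative at step 16, time=2.4000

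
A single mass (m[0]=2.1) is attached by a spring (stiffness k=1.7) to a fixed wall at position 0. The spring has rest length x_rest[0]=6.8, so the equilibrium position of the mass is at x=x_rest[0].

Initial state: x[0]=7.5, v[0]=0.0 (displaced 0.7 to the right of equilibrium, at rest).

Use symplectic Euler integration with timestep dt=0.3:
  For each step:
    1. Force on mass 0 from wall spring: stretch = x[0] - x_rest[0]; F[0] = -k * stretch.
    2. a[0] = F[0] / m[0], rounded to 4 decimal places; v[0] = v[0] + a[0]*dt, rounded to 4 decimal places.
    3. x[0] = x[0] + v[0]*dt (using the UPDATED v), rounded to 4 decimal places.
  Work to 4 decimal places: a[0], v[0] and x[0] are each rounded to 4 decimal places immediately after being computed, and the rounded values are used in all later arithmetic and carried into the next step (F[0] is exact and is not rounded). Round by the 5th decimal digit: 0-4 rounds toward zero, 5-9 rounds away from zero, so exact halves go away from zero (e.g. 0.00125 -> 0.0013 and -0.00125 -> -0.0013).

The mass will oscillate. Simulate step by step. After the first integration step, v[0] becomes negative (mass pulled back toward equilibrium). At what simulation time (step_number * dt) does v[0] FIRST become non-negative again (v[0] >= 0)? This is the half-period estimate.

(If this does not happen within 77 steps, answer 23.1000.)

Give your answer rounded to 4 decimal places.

Step 0: x=[7.5000] v=[0.0000]
Step 1: x=[7.4490] v=[-0.1700]
Step 2: x=[7.3507] v=[-0.3276]
Step 3: x=[7.2123] v=[-0.4613]
Step 4: x=[7.0439] v=[-0.5614]
Step 5: x=[6.8577] v=[-0.6206]
Step 6: x=[6.6673] v=[-0.6346]
Step 7: x=[6.4866] v=[-0.6024]
Step 8: x=[6.3287] v=[-0.5263]
Step 9: x=[6.2051] v=[-0.4119]
Step 10: x=[6.1249] v=[-0.2674]
Step 11: x=[6.0939] v=[-0.1035]
Step 12: x=[6.1143] v=[0.0680]
First v>=0 after going negative at step 12, time=3.6000

Answer: 3.6000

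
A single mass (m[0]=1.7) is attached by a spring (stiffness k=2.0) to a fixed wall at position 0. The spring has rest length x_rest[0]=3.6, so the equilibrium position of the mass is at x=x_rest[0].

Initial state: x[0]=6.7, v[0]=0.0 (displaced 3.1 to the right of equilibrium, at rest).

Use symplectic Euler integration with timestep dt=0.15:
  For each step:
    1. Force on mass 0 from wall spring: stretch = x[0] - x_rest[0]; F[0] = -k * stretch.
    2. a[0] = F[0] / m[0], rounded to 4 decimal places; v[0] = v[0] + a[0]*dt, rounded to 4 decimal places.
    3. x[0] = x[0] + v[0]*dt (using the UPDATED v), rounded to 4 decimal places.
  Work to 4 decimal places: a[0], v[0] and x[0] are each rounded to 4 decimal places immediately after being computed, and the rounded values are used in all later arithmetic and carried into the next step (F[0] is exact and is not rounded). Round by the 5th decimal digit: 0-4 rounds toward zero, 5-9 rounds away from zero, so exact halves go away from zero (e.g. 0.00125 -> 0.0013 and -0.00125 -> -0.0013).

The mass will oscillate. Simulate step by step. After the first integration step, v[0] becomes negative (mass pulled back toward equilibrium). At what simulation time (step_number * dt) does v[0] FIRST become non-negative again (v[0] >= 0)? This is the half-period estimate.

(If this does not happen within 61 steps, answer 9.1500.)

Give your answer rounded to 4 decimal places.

Step 0: x=[6.7000] v=[0.0000]
Step 1: x=[6.6179] v=[-0.5471]
Step 2: x=[6.4559] v=[-1.0797]
Step 3: x=[6.2183] v=[-1.5837]
Step 4: x=[5.9114] v=[-2.0458]
Step 5: x=[5.5433] v=[-2.4537]
Step 6: x=[5.1238] v=[-2.7966]
Step 7: x=[4.6640] v=[-3.0655]
Step 8: x=[4.1760] v=[-3.2533]
Step 9: x=[3.6728] v=[-3.3549]
Step 10: x=[3.1676] v=[-3.3677]
Step 11: x=[2.6739] v=[-3.2914]
Step 12: x=[2.2047] v=[-3.1280]
Step 13: x=[1.7724] v=[-2.8818]
Step 14: x=[1.3885] v=[-2.5593]
Step 15: x=[1.0632] v=[-2.1690]
Step 16: x=[0.8050] v=[-1.7213]
Step 17: x=[0.6208] v=[-1.2281]
Step 18: x=[0.5154] v=[-0.7024]
Step 19: x=[0.4917] v=[-0.1581]
Step 20: x=[0.5503] v=[0.3904]
First v>=0 after going negative at step 20, time=3.0000

Answer: 3.0000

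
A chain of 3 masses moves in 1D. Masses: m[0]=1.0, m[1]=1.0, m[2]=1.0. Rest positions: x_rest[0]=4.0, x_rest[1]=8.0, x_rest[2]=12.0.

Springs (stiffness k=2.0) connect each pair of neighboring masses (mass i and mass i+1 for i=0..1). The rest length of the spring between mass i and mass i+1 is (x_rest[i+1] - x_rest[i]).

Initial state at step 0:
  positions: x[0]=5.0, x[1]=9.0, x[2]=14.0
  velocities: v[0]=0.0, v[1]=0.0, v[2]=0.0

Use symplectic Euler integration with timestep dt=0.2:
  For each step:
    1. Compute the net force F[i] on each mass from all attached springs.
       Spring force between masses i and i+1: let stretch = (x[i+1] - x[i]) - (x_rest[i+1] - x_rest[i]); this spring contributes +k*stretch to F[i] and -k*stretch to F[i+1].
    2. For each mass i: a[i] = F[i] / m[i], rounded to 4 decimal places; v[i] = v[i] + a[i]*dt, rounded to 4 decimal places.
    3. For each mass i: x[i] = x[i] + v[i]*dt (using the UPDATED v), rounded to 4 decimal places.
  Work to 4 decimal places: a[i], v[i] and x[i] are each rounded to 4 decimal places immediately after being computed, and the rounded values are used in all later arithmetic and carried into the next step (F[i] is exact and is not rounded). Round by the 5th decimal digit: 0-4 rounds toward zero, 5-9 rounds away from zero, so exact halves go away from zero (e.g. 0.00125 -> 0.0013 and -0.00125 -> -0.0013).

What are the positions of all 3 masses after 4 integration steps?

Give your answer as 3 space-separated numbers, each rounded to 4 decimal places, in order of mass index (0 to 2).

Answer: 5.0822 9.5431 13.3746

Derivation:
Step 0: x=[5.0000 9.0000 14.0000] v=[0.0000 0.0000 0.0000]
Step 1: x=[5.0000 9.0800 13.9200] v=[0.0000 0.4000 -0.4000]
Step 2: x=[5.0064 9.2208 13.7728] v=[0.0320 0.7040 -0.7360]
Step 3: x=[5.0300 9.3886 13.5814] v=[0.1178 0.8390 -0.9568]
Step 4: x=[5.0822 9.5431 13.3746] v=[0.2612 0.7727 -1.0339]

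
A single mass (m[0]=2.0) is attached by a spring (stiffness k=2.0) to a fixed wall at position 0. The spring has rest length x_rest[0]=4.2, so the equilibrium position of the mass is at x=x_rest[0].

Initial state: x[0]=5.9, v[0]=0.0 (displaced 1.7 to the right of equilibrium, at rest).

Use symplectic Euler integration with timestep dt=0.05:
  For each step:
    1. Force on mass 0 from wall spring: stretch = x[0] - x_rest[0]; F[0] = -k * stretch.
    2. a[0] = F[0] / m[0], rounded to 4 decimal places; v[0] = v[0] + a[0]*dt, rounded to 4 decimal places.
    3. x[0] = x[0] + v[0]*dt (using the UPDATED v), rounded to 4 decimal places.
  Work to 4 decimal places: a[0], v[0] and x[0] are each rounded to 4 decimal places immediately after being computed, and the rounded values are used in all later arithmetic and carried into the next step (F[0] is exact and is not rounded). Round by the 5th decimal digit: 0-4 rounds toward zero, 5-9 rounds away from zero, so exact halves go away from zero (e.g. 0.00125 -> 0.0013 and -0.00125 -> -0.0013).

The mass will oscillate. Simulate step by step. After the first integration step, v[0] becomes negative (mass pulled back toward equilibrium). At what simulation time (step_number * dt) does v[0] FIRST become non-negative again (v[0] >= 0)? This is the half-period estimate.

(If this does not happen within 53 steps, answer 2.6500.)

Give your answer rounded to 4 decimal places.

Step 0: x=[5.9000] v=[0.0000]
Step 1: x=[5.8958] v=[-0.0850]
Step 2: x=[5.8873] v=[-0.1698]
Step 3: x=[5.8746] v=[-0.2542]
Step 4: x=[5.8577] v=[-0.3379]
Step 5: x=[5.8367] v=[-0.4208]
Step 6: x=[5.8116] v=[-0.5026]
Step 7: x=[5.7824] v=[-0.5832]
Step 8: x=[5.7493] v=[-0.6623]
Step 9: x=[5.7123] v=[-0.7398]
Step 10: x=[5.6715] v=[-0.8154]
Step 11: x=[5.6271] v=[-0.8890]
Step 12: x=[5.5791] v=[-0.9604]
Step 13: x=[5.5276] v=[-1.0294]
Step 14: x=[5.4728] v=[-1.0958]
Step 15: x=[5.4148] v=[-1.1594]
Step 16: x=[5.3538] v=[-1.2201]
Step 17: x=[5.2899] v=[-1.2778]
Step 18: x=[5.2233] v=[-1.3323]
Step 19: x=[5.1541] v=[-1.3835]
Step 20: x=[5.0825] v=[-1.4312]
Step 21: x=[5.0087] v=[-1.4753]
Step 22: x=[4.9329] v=[-1.5157]
Step 23: x=[4.8553] v=[-1.5523]
Step 24: x=[4.7760] v=[-1.5851]
Step 25: x=[4.6953] v=[-1.6139]
Step 26: x=[4.6134] v=[-1.6387]
Step 27: x=[4.5304] v=[-1.6594]
Step 28: x=[4.4466] v=[-1.6759]
Step 29: x=[4.3622] v=[-1.6882]
Step 30: x=[4.2774] v=[-1.6963]
Step 31: x=[4.1924] v=[-1.7002]
Step 32: x=[4.1074] v=[-1.6998]
Step 33: x=[4.0226] v=[-1.6952]
Step 34: x=[3.9383] v=[-1.6863]
Step 35: x=[3.8546] v=[-1.6732]
Step 36: x=[3.7718] v=[-1.6559]
Step 37: x=[3.6901] v=[-1.6345]
Step 38: x=[3.6097] v=[-1.6090]
Step 39: x=[3.5307] v=[-1.5795]
Step 40: x=[3.4534] v=[-1.5460]
Step 41: x=[3.3780] v=[-1.5087]
Step 42: x=[3.3046] v=[-1.4676]
Step 43: x=[3.2335] v=[-1.4228]
Step 44: x=[3.1648] v=[-1.3745]
Step 45: x=[3.0987] v=[-1.3227]
Step 46: x=[3.0353] v=[-1.2676]
Step 47: x=[2.9748] v=[-1.2094]
Step 48: x=[2.9174] v=[-1.1481]
Step 49: x=[2.8632] v=[-1.0840]
Step 50: x=[2.8123] v=[-1.0172]
Step 51: x=[2.7649] v=[-0.9478]
Step 52: x=[2.7211] v=[-0.8760]
Step 53: x=[2.6810] v=[-0.8021]
v[0] did not become non-negative within 53 steps; using fallback time=2.6500

Answer: 2.6500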